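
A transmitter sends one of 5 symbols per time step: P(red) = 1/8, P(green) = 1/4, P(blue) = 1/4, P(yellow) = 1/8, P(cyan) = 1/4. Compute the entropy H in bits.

Each probability is a power of 1/2, so log₂(1/p) is an integer.
H = Σ p·log₂(1/p) = 1/8·3 + 1/4·2 + 1/4·2 + 1/8·3 + 1/4·2 = 2.25 bits.

2.25 bits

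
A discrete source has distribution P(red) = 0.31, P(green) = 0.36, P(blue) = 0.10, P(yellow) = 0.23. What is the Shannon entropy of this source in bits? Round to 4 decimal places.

H = −Σ pᵢ log₂ pᵢ.
−0.31·log₂(0.31) = 0.5238
−0.36·log₂(0.36) = 0.5306
−0.10·log₂(0.10) = 0.3322
−0.23·log₂(0.23) = 0.4877
Sum ≈ 1.8743 → 1.8743 bits.

1.8743 bits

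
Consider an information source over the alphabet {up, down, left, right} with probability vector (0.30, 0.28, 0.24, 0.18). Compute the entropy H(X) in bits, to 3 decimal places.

H = −Σ pᵢ log₂ pᵢ.
−0.30·log₂(0.30) = 0.5211
−0.28·log₂(0.28) = 0.5142
−0.24·log₂(0.24) = 0.4941
−0.18·log₂(0.18) = 0.4453
Sum ≈ 1.9748 → 1.975 bits.

1.975 bits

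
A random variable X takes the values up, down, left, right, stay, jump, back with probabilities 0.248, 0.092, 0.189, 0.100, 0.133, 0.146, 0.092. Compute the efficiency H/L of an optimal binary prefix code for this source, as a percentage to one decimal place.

98.7%

Entropy H = −Σ p log₂ p ≈ 2.7111 bits.
Huffman merges: 23/250+23/250→23/125; 1/10+133/1000→233/1000; 73/500+23/125→33/100; 189/1000+233/1000→211/500; 31/125+33/100→289/500; 211/500+289/500→1. L = 2747/1000 ≈ 2.7470.
Efficiency = H/L = 2.7111/2.7470 = 98.7%.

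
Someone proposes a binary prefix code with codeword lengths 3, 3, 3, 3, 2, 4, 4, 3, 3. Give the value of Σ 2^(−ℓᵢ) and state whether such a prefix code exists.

With common denominator 2^4 = 16: Σ 2^(−ℓᵢ) = 2/16 + 2/16 + 2/16 + 2/16 + 4/16 + 1/16 + 1/16 + 2/16 + 2/16 = 18/16 = 1.125.
Kraft's inequality requires Σ ≤ 1; here Σ = 1.125 > 1, so no such prefix code exists.

1.125; no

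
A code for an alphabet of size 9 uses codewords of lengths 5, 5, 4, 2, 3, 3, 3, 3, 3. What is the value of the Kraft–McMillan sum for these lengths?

1

With common denominator 2^5 = 32: Σ 2^(−ℓᵢ) = 1/32 + 1/32 + 2/32 + 8/32 + 4/32 + 4/32 + 4/32 + 4/32 + 4/32 = 32/32 = 1.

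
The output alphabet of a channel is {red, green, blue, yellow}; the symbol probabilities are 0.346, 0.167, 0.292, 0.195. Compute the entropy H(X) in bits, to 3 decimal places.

1.939 bits

H = −Σ pᵢ log₂ pᵢ.
−0.346·log₂(0.346) = 0.5298
−0.167·log₂(0.167) = 0.4312
−0.292·log₂(0.292) = 0.5186
−0.195·log₂(0.195) = 0.4599
Sum ≈ 1.9395 → 1.939 bits.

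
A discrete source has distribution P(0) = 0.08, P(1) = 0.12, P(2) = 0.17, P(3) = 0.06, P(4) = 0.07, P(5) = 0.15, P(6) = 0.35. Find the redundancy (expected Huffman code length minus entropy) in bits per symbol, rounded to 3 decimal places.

0.064 bits

Entropy H = −Σ p log₂ p ≈ 2.5459 bits.
Huffman merges: 3/50+7/100→13/100; 2/25+3/25→1/5; 13/100+3/20→7/25; 17/100+1/5→37/100; 7/25+7/20→63/100; 37/100+63/100→1. L = 261/100 ≈ 2.6100.
L − H = 2.6100 − 2.5459 = 0.064 bits.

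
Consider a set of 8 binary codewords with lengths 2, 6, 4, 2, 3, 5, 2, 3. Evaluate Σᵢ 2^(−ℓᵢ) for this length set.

1.109375

With common denominator 2^6 = 64: Σ 2^(−ℓᵢ) = 16/64 + 1/64 + 4/64 + 16/64 + 8/64 + 2/64 + 16/64 + 8/64 = 71/64 = 1.109375.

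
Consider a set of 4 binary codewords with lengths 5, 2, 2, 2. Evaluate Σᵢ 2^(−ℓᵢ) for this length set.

With common denominator 2^5 = 32: Σ 2^(−ℓᵢ) = 1/32 + 8/32 + 8/32 + 8/32 = 25/32 = 0.78125.

0.78125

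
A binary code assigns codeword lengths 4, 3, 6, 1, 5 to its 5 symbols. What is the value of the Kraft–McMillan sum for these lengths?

With common denominator 2^6 = 64: Σ 2^(−ℓᵢ) = 4/64 + 8/64 + 1/64 + 32/64 + 2/64 = 47/64 = 0.734375.

0.734375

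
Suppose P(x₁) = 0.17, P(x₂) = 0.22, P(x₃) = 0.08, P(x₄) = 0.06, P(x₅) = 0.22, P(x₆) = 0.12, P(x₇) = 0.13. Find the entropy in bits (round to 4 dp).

2.6805 bits

H = −Σ pᵢ log₂ pᵢ.
−0.17·log₂(0.17) = 0.4346
−0.22·log₂(0.22) = 0.4806
−0.08·log₂(0.08) = 0.2915
−0.06·log₂(0.06) = 0.2435
−0.22·log₂(0.22) = 0.4806
−0.12·log₂(0.12) = 0.3671
−0.13·log₂(0.13) = 0.3826
Sum ≈ 2.6805 → 2.6805 bits.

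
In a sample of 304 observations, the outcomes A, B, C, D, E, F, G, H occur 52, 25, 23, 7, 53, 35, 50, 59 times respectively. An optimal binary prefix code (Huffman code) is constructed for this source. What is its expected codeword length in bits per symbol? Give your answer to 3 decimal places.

Probabilities are the counts divided by 304.
Repeatedly combine the two least-probable nodes; the expected code length is the sum of the merged weights.
merge 7/304 + 23/304 → 15/152
merge 25/304 + 15/152 → 55/304
merge 35/304 + 25/152 → 85/304
merge 13/76 + 53/304 → 105/304
merge 55/304 + 59/304 → 3/8
merge 85/304 + 105/304 → 5/8
merge 3/8 + 5/8 → 1
L = 15/152 + 55/304 + 85/304 + 105/304 + 3/8 + 5/8 + 1 = 883/304 ≈ 2.905 bits/symbol.

2.905 bits/symbol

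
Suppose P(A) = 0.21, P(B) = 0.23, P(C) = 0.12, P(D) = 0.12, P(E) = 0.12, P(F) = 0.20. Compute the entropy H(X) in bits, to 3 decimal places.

2.526 bits

H = −Σ pᵢ log₂ pᵢ.
−0.21·log₂(0.21) = 0.4728
−0.23·log₂(0.23) = 0.4877
−0.12·log₂(0.12) = 0.3671
−0.12·log₂(0.12) = 0.3671
−0.12·log₂(0.12) = 0.3671
−0.20·log₂(0.20) = 0.4644
Sum ≈ 2.5261 → 2.526 bits.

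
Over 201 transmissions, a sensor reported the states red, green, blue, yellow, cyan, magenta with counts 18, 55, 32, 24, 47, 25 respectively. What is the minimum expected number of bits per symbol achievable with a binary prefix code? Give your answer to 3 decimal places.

Probabilities are the counts divided by 201.
Repeatedly combine the two least-probable nodes; the expected code length is the sum of the merged weights.
merge 6/67 + 8/67 → 14/67
merge 25/201 + 32/201 → 19/67
merge 14/67 + 47/201 → 89/201
merge 55/201 + 19/67 → 112/201
merge 89/201 + 112/201 → 1
L = 14/67 + 19/67 + 89/201 + 112/201 + 1 = 167/67 ≈ 2.493 bits/symbol.

2.493 bits/symbol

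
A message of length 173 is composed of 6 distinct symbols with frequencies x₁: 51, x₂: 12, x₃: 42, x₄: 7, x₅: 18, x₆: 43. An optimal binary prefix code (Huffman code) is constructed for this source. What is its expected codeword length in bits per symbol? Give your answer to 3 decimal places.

2.324 bits/symbol

Probabilities are the counts divided by 173.
Repeatedly combine the two least-probable nodes; the expected code length is the sum of the merged weights.
merge 7/173 + 12/173 → 19/173
merge 18/173 + 19/173 → 37/173
merge 37/173 + 42/173 → 79/173
merge 43/173 + 51/173 → 94/173
merge 79/173 + 94/173 → 1
L = 19/173 + 37/173 + 79/173 + 94/173 + 1 = 402/173 ≈ 2.324 bits/symbol.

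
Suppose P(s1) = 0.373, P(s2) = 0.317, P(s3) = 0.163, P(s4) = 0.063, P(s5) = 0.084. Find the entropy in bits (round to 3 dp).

2.034 bits

H = −Σ pᵢ log₂ pᵢ.
−0.373·log₂(0.373) = 0.5307
−0.317·log₂(0.317) = 0.5254
−0.163·log₂(0.163) = 0.4266
−0.063·log₂(0.063) = 0.2513
−0.084·log₂(0.084) = 0.3002
Sum ≈ 2.0341 → 2.034 bits.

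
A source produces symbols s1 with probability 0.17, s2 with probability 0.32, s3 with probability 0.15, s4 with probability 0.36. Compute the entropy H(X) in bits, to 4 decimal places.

1.9018 bits

H = −Σ pᵢ log₂ pᵢ.
−0.17·log₂(0.17) = 0.4346
−0.32·log₂(0.32) = 0.5260
−0.15·log₂(0.15) = 0.4105
−0.36·log₂(0.36) = 0.5306
Sum ≈ 1.9018 → 1.9018 bits.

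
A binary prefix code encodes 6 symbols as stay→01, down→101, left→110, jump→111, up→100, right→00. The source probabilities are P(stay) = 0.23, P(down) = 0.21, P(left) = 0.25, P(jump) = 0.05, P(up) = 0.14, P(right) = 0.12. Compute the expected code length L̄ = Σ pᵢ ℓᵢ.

L̄ = Σ pᵢ·ℓᵢ = 0.23·2 + 0.21·3 + 0.25·3 + 0.05·3 + 0.14·3 + 0.12·2 = 2.65 bits/symbol.

2.65 bits/symbol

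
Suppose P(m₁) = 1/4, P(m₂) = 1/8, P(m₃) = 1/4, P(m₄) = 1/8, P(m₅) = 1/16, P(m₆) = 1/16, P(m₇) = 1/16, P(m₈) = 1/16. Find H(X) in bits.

2.75 bits

Each probability is a power of 1/2, so log₂(1/p) is an integer.
H = Σ p·log₂(1/p) = 1/4·2 + 1/8·3 + 1/4·2 + 1/8·3 + 1/16·4 + 1/16·4 + 1/16·4 + 1/16·4 = 2.75 bits.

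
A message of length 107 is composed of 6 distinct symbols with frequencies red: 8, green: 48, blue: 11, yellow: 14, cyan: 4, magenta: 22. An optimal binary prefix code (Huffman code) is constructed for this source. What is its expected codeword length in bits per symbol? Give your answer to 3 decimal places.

2.215 bits/symbol

Probabilities are the counts divided by 107.
Repeatedly combine the two least-probable nodes; the expected code length is the sum of the merged weights.
merge 4/107 + 8/107 → 12/107
merge 11/107 + 12/107 → 23/107
merge 14/107 + 22/107 → 36/107
merge 23/107 + 36/107 → 59/107
merge 48/107 + 59/107 → 1
L = 12/107 + 23/107 + 36/107 + 59/107 + 1 = 237/107 ≈ 2.215 bits/symbol.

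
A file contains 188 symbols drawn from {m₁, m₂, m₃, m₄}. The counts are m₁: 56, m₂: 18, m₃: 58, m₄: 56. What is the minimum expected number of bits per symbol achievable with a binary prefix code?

2 bits/symbol

Probabilities are the counts divided by 188.
Repeatedly combine the two least-probable nodes; the expected code length is the sum of the merged weights.
merge 9/94 + 14/47 → 37/94
merge 14/47 + 29/94 → 57/94
merge 37/94 + 57/94 → 1
L = 37/94 + 57/94 + 1 = 2 bits/symbol.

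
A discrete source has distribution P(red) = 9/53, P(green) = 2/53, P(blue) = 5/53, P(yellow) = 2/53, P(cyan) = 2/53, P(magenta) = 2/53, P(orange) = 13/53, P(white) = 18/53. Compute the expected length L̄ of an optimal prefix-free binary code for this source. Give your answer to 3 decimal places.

2.547 bits/symbol

Repeatedly combine the two least-probable nodes; the expected code length is the sum of the merged weights.
merge 2/53 + 2/53 → 4/53
merge 2/53 + 2/53 → 4/53
merge 4/53 + 4/53 → 8/53
merge 5/53 + 8/53 → 13/53
merge 9/53 + 13/53 → 22/53
merge 13/53 + 18/53 → 31/53
merge 22/53 + 31/53 → 1
L = 4/53 + 4/53 + 8/53 + 13/53 + 22/53 + 31/53 + 1 = 135/53 ≈ 2.547 bits/symbol.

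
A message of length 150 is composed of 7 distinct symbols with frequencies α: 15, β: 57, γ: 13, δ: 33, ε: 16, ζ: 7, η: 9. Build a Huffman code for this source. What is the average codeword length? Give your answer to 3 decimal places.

2.507 bits/symbol

Probabilities are the counts divided by 150.
Repeatedly combine the two least-probable nodes; the expected code length is the sum of the merged weights.
merge 7/150 + 3/50 → 8/75
merge 13/150 + 1/10 → 14/75
merge 8/75 + 8/75 → 16/75
merge 14/75 + 16/75 → 2/5
merge 11/50 + 19/50 → 3/5
merge 2/5 + 3/5 → 1
L = 8/75 + 14/75 + 16/75 + 2/5 + 3/5 + 1 = 188/75 ≈ 2.507 bits/symbol.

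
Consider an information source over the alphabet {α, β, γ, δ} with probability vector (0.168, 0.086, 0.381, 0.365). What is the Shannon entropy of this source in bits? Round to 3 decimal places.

H = −Σ pᵢ log₂ pᵢ.
−0.168·log₂(0.168) = 0.4323
−0.086·log₂(0.086) = 0.3044
−0.381·log₂(0.381) = 0.5304
−0.365·log₂(0.365) = 0.5307
Sum ≈ 1.7979 → 1.798 bits.

1.798 bits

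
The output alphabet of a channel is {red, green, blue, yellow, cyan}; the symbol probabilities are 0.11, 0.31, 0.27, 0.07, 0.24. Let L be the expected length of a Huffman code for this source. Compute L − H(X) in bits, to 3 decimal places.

Entropy H = −Σ p log₂ p ≈ 2.1468 bits.
Huffman merges: 7/100+11/100→9/50; 9/50+6/25→21/50; 27/100+31/100→29/50; 21/50+29/50→1. L = 109/50 ≈ 2.1800.
L − H = 2.1800 − 2.1468 = 0.033 bits.

0.033 bits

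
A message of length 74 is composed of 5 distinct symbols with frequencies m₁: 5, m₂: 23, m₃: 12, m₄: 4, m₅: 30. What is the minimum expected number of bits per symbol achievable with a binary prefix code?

Probabilities are the counts divided by 74.
Repeatedly combine the two least-probable nodes; the expected code length is the sum of the merged weights.
merge 2/37 + 5/74 → 9/74
merge 9/74 + 6/37 → 21/74
merge 21/74 + 23/74 → 22/37
merge 15/37 + 22/37 → 1
L = 9/74 + 21/74 + 22/37 + 1 = 2 bits/symbol.

2 bits/symbol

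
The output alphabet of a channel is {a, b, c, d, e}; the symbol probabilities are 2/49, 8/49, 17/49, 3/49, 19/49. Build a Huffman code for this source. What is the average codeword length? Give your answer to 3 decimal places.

Repeatedly combine the two least-probable nodes; the expected code length is the sum of the merged weights.
merge 2/49 + 3/49 → 5/49
merge 5/49 + 8/49 → 13/49
merge 13/49 + 17/49 → 30/49
merge 19/49 + 30/49 → 1
L = 5/49 + 13/49 + 30/49 + 1 = 97/49 ≈ 1.980 bits/symbol.

1.980 bits/symbol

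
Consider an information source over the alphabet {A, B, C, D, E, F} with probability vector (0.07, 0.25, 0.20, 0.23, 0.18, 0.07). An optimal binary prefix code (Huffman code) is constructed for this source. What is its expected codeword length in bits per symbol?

2.46 bits/symbol

Repeatedly combine the two least-probable nodes; the expected code length is the sum of the merged weights.
merge 7/100 + 7/100 → 7/50
merge 7/50 + 9/50 → 8/25
merge 1/5 + 23/100 → 43/100
merge 1/4 + 8/25 → 57/100
merge 43/100 + 57/100 → 1
L = 7/50 + 8/25 + 43/100 + 57/100 + 1 = 123/50 = 2.46 bits/symbol.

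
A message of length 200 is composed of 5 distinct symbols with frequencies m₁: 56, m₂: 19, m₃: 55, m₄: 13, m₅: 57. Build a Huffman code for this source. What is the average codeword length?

2.16 bits/symbol

Probabilities are the counts divided by 200.
Repeatedly combine the two least-probable nodes; the expected code length is the sum of the merged weights.
merge 13/200 + 19/200 → 4/25
merge 4/25 + 11/40 → 87/200
merge 7/25 + 57/200 → 113/200
merge 87/200 + 113/200 → 1
L = 4/25 + 87/200 + 113/200 + 1 = 54/25 = 2.16 bits/symbol.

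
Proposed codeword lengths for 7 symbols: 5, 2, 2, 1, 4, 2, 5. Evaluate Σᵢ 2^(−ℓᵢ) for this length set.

1.375

With common denominator 2^5 = 32: Σ 2^(−ℓᵢ) = 1/32 + 8/32 + 8/32 + 16/32 + 2/32 + 8/32 + 1/32 = 44/32 = 1.375.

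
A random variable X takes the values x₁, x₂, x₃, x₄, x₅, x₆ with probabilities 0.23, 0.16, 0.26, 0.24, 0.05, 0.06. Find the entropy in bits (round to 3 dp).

H = −Σ pᵢ log₂ pᵢ.
−0.23·log₂(0.23) = 0.4877
−0.16·log₂(0.16) = 0.4230
−0.26·log₂(0.26) = 0.5053
−0.24·log₂(0.24) = 0.4941
−0.05·log₂(0.05) = 0.2161
−0.06·log₂(0.06) = 0.2435
Sum ≈ 2.3697 → 2.370 bits.

2.370 bits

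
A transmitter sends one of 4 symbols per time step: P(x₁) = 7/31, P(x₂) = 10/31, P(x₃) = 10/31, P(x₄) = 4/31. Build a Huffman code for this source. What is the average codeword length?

Repeatedly combine the two least-probable nodes; the expected code length is the sum of the merged weights.
merge 4/31 + 7/31 → 11/31
merge 10/31 + 10/31 → 20/31
merge 11/31 + 20/31 → 1
L = 11/31 + 20/31 + 1 = 2 bits/symbol.

2 bits/symbol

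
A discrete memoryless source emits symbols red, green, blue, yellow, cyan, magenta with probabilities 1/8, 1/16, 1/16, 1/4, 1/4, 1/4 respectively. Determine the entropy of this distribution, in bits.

Each probability is a power of 1/2, so log₂(1/p) is an integer.
H = Σ p·log₂(1/p) = 1/8·3 + 1/16·4 + 1/16·4 + 1/4·2 + 1/4·2 + 1/4·2 = 2.375 bits.

2.375 bits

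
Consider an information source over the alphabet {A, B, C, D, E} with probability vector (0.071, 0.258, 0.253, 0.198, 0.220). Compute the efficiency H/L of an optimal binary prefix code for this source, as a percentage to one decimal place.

97.8%

Entropy H = −Σ p log₂ p ≈ 2.2200 bits.
Huffman merges: 71/1000+99/500→269/1000; 11/50+253/1000→473/1000; 129/500+269/1000→527/1000; 473/1000+527/1000→1. L = 2269/1000 ≈ 2.2690.
Efficiency = H/L = 2.2200/2.2690 = 97.8%.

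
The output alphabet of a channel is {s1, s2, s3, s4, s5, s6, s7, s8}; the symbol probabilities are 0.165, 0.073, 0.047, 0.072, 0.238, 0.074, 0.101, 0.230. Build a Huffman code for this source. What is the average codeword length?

Repeatedly combine the two least-probable nodes; the expected code length is the sum of the merged weights.
merge 47/1000 + 9/125 → 119/1000
merge 73/1000 + 37/500 → 147/1000
merge 101/1000 + 119/1000 → 11/50
merge 147/1000 + 33/200 → 39/125
merge 11/50 + 23/100 → 9/20
merge 119/500 + 39/125 → 11/20
merge 9/20 + 11/20 → 1
L = 119/1000 + 147/1000 + 11/50 + 39/125 + 9/20 + 11/20 + 1 = 1399/500 = 2.798 bits/symbol.

2.798 bits/symbol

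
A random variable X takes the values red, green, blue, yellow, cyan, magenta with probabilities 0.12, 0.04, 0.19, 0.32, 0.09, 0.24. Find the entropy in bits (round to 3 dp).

2.341 bits

H = −Σ pᵢ log₂ pᵢ.
−0.12·log₂(0.12) = 0.3671
−0.04·log₂(0.04) = 0.1858
−0.19·log₂(0.19) = 0.4552
−0.32·log₂(0.32) = 0.5260
−0.09·log₂(0.09) = 0.3127
−0.24·log₂(0.24) = 0.4941
Sum ≈ 2.3409 → 2.341 bits.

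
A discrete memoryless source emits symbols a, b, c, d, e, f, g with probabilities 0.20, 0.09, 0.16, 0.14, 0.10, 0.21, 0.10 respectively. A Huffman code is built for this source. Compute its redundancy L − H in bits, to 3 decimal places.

Entropy H = −Σ p log₂ p ≈ 2.7344 bits.
Huffman merges: 9/100+1/10→19/100; 1/10+7/50→6/25; 4/25+19/100→7/20; 1/5+21/100→41/100; 6/25+7/20→59/100; 41/100+59/100→1. L = 139/50 ≈ 2.7800.
L − H = 2.7800 − 2.7344 = 0.046 bits.

0.046 bits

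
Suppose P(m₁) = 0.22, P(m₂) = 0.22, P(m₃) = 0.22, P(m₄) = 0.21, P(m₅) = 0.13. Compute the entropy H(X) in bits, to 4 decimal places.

2.2972 bits

H = −Σ pᵢ log₂ pᵢ.
−0.22·log₂(0.22) = 0.4806
−0.22·log₂(0.22) = 0.4806
−0.22·log₂(0.22) = 0.4806
−0.21·log₂(0.21) = 0.4728
−0.13·log₂(0.13) = 0.3826
Sum ≈ 2.2972 → 2.2972 bits.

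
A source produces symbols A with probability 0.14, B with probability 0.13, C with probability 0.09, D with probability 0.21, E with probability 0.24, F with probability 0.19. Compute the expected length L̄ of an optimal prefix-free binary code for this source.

2.55 bits/symbol

Repeatedly combine the two least-probable nodes; the expected code length is the sum of the merged weights.
merge 9/100 + 13/100 → 11/50
merge 7/50 + 19/100 → 33/100
merge 21/100 + 11/50 → 43/100
merge 6/25 + 33/100 → 57/100
merge 43/100 + 57/100 → 1
L = 11/50 + 33/100 + 43/100 + 57/100 + 1 = 51/20 = 2.55 bits/symbol.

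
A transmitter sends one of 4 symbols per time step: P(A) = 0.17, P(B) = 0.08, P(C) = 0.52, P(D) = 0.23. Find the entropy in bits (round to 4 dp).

1.7043 bits

H = −Σ pᵢ log₂ pᵢ.
−0.17·log₂(0.17) = 0.4346
−0.08·log₂(0.08) = 0.2915
−0.52·log₂(0.52) = 0.4906
−0.23·log₂(0.23) = 0.4877
Sum ≈ 1.7043 → 1.7043 bits.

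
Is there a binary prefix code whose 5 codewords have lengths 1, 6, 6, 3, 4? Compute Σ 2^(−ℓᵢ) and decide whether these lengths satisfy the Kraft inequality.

0.71875; yes

With common denominator 2^6 = 64: Σ 2^(−ℓᵢ) = 32/64 + 1/64 + 1/64 + 8/64 + 4/64 = 46/64 = 0.71875.
Kraft's inequality requires Σ ≤ 1; here Σ = 0.71875 ≤ 1, so such a prefix code exists.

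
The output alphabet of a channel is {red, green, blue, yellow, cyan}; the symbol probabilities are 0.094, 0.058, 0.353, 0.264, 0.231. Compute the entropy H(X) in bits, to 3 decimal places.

2.085 bits

H = −Σ pᵢ log₂ pᵢ.
−0.094·log₂(0.094) = 0.3207
−0.058·log₂(0.058) = 0.2383
−0.353·log₂(0.353) = 0.5303
−0.264·log₂(0.264) = 0.5072
−0.231·log₂(0.231) = 0.4883
Sum ≈ 2.0848 → 2.085 bits.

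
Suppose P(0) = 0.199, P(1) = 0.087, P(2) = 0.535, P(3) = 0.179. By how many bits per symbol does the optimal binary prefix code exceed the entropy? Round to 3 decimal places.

Entropy H = −Σ p log₂ p ≈ 1.6970 bits.
Huffman merges: 87/1000+179/1000→133/500; 199/1000+133/500→93/200; 93/200+107/200→1. L = 1731/1000 ≈ 1.7310.
L − H = 1.7310 − 1.6970 = 0.034 bits.

0.034 bits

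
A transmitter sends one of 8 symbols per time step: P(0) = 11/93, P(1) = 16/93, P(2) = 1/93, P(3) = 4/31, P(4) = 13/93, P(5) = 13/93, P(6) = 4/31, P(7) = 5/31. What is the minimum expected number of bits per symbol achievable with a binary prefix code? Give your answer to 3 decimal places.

Repeatedly combine the two least-probable nodes; the expected code length is the sum of the merged weights.
merge 1/93 + 11/93 → 4/31
merge 4/31 + 4/31 → 8/31
merge 4/31 + 13/93 → 25/93
merge 13/93 + 5/31 → 28/93
merge 16/93 + 8/31 → 40/93
merge 25/93 + 28/93 → 53/93
merge 40/93 + 53/93 → 1
L = 4/31 + 8/31 + 25/93 + 28/93 + 40/93 + 53/93 + 1 = 275/93 ≈ 2.957 bits/symbol.

2.957 bits/symbol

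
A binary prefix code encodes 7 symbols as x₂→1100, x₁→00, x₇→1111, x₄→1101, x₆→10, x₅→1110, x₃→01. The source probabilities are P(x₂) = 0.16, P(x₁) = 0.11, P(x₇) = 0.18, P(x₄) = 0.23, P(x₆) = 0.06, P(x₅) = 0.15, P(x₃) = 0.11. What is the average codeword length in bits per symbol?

3.44 bits/symbol

L̄ = Σ pᵢ·ℓᵢ = 0.16·4 + 0.11·2 + 0.18·4 + 0.23·4 + 0.06·2 + 0.15·4 + 0.11·2 = 3.44 bits/symbol.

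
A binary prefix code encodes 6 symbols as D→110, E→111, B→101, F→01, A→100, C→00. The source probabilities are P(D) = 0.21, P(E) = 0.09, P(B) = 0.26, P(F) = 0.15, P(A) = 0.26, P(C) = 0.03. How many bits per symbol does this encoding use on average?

L̄ = Σ pᵢ·ℓᵢ = 0.21·3 + 0.09·3 + 0.26·3 + 0.15·2 + 0.26·3 + 0.03·2 = 2.82 bits/symbol.

2.82 bits/symbol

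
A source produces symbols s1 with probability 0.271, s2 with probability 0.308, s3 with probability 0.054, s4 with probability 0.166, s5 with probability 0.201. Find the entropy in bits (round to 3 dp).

H = −Σ pᵢ log₂ pᵢ.
−0.271·log₂(0.271) = 0.5105
−0.308·log₂(0.308) = 0.5233
−0.054·log₂(0.054) = 0.2274
−0.166·log₂(0.166) = 0.4301
−0.201·log₂(0.201) = 0.4653
Sum ≈ 2.1565 → 2.156 bits.

2.156 bits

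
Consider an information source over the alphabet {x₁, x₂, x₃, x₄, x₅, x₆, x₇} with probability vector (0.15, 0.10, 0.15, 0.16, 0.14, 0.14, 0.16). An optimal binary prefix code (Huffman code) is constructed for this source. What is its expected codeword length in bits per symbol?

Repeatedly combine the two least-probable nodes; the expected code length is the sum of the merged weights.
merge 1/10 + 7/50 → 6/25
merge 7/50 + 3/20 → 29/100
merge 3/20 + 4/25 → 31/100
merge 4/25 + 6/25 → 2/5
merge 29/100 + 31/100 → 3/5
merge 2/5 + 3/5 → 1
L = 6/25 + 29/100 + 31/100 + 2/5 + 3/5 + 1 = 71/25 = 2.84 bits/symbol.

2.84 bits/symbol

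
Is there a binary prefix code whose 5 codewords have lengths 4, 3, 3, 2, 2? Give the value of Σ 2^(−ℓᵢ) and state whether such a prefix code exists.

0.8125; yes

With common denominator 2^4 = 16: Σ 2^(−ℓᵢ) = 1/16 + 2/16 + 2/16 + 4/16 + 4/16 = 13/16 = 0.8125.
Kraft's inequality requires Σ ≤ 1; here Σ = 0.8125 ≤ 1, so such a prefix code exists.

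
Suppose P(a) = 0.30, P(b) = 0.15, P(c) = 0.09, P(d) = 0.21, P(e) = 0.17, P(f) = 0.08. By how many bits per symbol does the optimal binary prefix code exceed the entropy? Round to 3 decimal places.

0.047 bits

Entropy H = −Σ p log₂ p ≈ 2.4432 bits.
Huffman merges: 2/25+9/100→17/100; 3/20+17/100→8/25; 17/100+21/100→19/50; 3/10+8/25→31/50; 19/50+31/50→1. L = 249/100 ≈ 2.4900.
L − H = 2.4900 − 2.4432 = 0.047 bits.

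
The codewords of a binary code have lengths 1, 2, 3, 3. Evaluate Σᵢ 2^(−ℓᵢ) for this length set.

1

With common denominator 2^3 = 8: Σ 2^(−ℓᵢ) = 4/8 + 2/8 + 1/8 + 1/8 = 8/8 = 1.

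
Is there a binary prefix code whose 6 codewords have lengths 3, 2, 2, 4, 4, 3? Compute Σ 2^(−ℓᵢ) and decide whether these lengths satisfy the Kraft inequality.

With common denominator 2^4 = 16: Σ 2^(−ℓᵢ) = 2/16 + 4/16 + 4/16 + 1/16 + 1/16 + 2/16 = 14/16 = 0.875.
Kraft's inequality requires Σ ≤ 1; here Σ = 0.875 ≤ 1, so such a prefix code exists.

0.875; yes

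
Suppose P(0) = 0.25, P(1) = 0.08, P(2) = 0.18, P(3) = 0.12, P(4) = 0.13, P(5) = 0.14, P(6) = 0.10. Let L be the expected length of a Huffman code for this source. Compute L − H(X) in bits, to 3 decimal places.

Entropy H = −Σ p log₂ p ≈ 2.7158 bits.
Huffman merges: 2/25+1/10→9/50; 3/25+13/100→1/4; 7/50+9/50→8/25; 9/50+1/4→43/100; 1/4+8/25→57/100; 43/100+57/100→1. L = 11/4 ≈ 2.7500.
L − H = 2.7500 − 2.7158 = 0.034 bits.

0.034 bits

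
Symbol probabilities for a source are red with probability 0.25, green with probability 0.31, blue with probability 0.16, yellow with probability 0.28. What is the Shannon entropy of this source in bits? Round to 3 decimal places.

H = −Σ pᵢ log₂ pᵢ.
−0.25·log₂(0.25) = 0.5000
−0.31·log₂(0.31) = 0.5238
−0.16·log₂(0.16) = 0.4230
−0.28·log₂(0.28) = 0.5142
Sum ≈ 1.9610 → 1.961 bits.

1.961 bits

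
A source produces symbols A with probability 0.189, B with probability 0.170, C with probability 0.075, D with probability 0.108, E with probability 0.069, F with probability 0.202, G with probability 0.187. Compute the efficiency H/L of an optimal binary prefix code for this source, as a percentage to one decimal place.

Entropy H = −Σ p log₂ p ≈ 2.7005 bits.
Huffman merges: 69/1000+3/40→18/125; 27/250+18/125→63/250; 17/100+187/1000→357/1000; 189/1000+101/500→391/1000; 63/250+357/1000→609/1000; 391/1000+609/1000→1. L = 2753/1000 ≈ 2.7530.
Efficiency = H/L = 2.7005/2.7530 = 98.1%.

98.1%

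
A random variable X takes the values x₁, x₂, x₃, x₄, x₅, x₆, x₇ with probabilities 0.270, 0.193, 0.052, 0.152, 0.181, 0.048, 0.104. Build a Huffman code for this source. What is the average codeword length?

2.637 bits/symbol

Repeatedly combine the two least-probable nodes; the expected code length is the sum of the merged weights.
merge 6/125 + 13/250 → 1/10
merge 1/10 + 13/125 → 51/250
merge 19/125 + 181/1000 → 333/1000
merge 193/1000 + 51/250 → 397/1000
merge 27/100 + 333/1000 → 603/1000
merge 397/1000 + 603/1000 → 1
L = 1/10 + 51/250 + 333/1000 + 397/1000 + 603/1000 + 1 = 2637/1000 = 2.637 bits/symbol.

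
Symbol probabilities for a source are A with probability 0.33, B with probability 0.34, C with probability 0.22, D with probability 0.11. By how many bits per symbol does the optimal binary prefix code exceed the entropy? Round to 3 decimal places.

Entropy H = −Σ p log₂ p ≈ 1.8879 bits.
Huffman merges: 11/100+11/50→33/100; 33/100+33/100→33/50; 17/50+33/50→1. L = 199/100 ≈ 1.9900.
L − H = 1.9900 − 1.8879 = 0.102 bits.

0.102 bits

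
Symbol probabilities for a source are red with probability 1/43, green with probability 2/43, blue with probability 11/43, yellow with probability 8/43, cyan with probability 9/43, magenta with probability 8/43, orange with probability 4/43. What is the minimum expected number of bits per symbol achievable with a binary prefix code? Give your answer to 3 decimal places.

2.581 bits/symbol

Repeatedly combine the two least-probable nodes; the expected code length is the sum of the merged weights.
merge 1/43 + 2/43 → 3/43
merge 3/43 + 4/43 → 7/43
merge 7/43 + 8/43 → 15/43
merge 8/43 + 9/43 → 17/43
merge 11/43 + 15/43 → 26/43
merge 17/43 + 26/43 → 1
L = 3/43 + 7/43 + 15/43 + 17/43 + 26/43 + 1 = 111/43 ≈ 2.581 bits/symbol.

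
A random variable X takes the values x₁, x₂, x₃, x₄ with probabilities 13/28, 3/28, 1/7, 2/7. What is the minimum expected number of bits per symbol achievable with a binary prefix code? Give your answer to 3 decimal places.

1.786 bits/symbol

Repeatedly combine the two least-probable nodes; the expected code length is the sum of the merged weights.
merge 3/28 + 1/7 → 1/4
merge 1/4 + 2/7 → 15/28
merge 13/28 + 15/28 → 1
L = 1/4 + 15/28 + 1 = 25/14 ≈ 1.786 bits/symbol.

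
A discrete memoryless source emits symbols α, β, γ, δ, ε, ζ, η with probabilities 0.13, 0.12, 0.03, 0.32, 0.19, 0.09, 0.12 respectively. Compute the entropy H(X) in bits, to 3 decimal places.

H = −Σ pᵢ log₂ pᵢ.
−0.13·log₂(0.13) = 0.3826
−0.12·log₂(0.12) = 0.3671
−0.03·log₂(0.03) = 0.1518
−0.32·log₂(0.32) = 0.5260
−0.19·log₂(0.19) = 0.4552
−0.09·log₂(0.09) = 0.3127
−0.12·log₂(0.12) = 0.3671
Sum ≈ 2.5625 → 2.562 bits.

2.562 bits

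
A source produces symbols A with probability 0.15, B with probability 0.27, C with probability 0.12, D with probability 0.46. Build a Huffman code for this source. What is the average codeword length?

Repeatedly combine the two least-probable nodes; the expected code length is the sum of the merged weights.
merge 3/25 + 3/20 → 27/100
merge 27/100 + 27/100 → 27/50
merge 23/50 + 27/50 → 1
L = 27/100 + 27/50 + 1 = 181/100 = 1.81 bits/symbol.

1.81 bits/symbol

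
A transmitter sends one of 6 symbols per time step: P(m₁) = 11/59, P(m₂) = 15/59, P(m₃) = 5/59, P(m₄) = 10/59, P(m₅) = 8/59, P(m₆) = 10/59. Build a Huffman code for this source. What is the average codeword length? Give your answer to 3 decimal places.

Repeatedly combine the two least-probable nodes; the expected code length is the sum of the merged weights.
merge 5/59 + 8/59 → 13/59
merge 10/59 + 10/59 → 20/59
merge 11/59 + 13/59 → 24/59
merge 15/59 + 20/59 → 35/59
merge 24/59 + 35/59 → 1
L = 13/59 + 20/59 + 24/59 + 35/59 + 1 = 151/59 ≈ 2.559 bits/symbol.

2.559 bits/symbol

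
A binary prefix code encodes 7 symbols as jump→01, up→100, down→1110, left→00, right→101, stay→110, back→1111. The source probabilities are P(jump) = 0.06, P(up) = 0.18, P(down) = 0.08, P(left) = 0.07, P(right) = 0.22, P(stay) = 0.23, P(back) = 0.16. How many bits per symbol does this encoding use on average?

3.11 bits/symbol

L̄ = Σ pᵢ·ℓᵢ = 0.06·2 + 0.18·3 + 0.08·4 + 0.07·2 + 0.22·3 + 0.23·3 + 0.16·4 = 3.11 bits/symbol.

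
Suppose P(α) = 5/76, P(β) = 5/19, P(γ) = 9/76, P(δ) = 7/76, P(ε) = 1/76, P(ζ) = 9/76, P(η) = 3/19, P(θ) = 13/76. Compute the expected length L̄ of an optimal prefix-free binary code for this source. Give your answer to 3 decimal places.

2.816 bits/symbol

Repeatedly combine the two least-probable nodes; the expected code length is the sum of the merged weights.
merge 1/76 + 5/76 → 3/38
merge 3/38 + 7/76 → 13/76
merge 9/76 + 9/76 → 9/38
merge 3/19 + 13/76 → 25/76
merge 13/76 + 9/38 → 31/76
merge 5/19 + 25/76 → 45/76
merge 31/76 + 45/76 → 1
L = 3/38 + 13/76 + 9/38 + 25/76 + 31/76 + 45/76 + 1 = 107/38 ≈ 2.816 bits/symbol.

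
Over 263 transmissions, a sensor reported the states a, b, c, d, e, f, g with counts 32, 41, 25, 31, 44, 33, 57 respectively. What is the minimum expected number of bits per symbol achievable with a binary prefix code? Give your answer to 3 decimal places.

2.783 bits/symbol

Probabilities are the counts divided by 263.
Repeatedly combine the two least-probable nodes; the expected code length is the sum of the merged weights.
merge 25/263 + 31/263 → 56/263
merge 32/263 + 33/263 → 65/263
merge 41/263 + 44/263 → 85/263
merge 56/263 + 57/263 → 113/263
merge 65/263 + 85/263 → 150/263
merge 113/263 + 150/263 → 1
L = 56/263 + 65/263 + 85/263 + 113/263 + 150/263 + 1 = 732/263 ≈ 2.783 bits/symbol.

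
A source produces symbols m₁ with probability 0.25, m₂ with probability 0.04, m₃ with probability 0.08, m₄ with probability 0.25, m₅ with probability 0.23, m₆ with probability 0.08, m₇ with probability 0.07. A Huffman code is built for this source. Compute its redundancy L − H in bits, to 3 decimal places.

Entropy H = −Σ p log₂ p ≈ 2.5250 bits.
Huffman merges: 1/25+7/100→11/100; 2/25+2/25→4/25; 11/100+4/25→27/100; 23/100+1/4→12/25; 1/4+27/100→13/25; 12/25+13/25→1. L = 127/50 ≈ 2.5400.
L − H = 2.5400 − 2.5250 = 0.015 bits.

0.015 bits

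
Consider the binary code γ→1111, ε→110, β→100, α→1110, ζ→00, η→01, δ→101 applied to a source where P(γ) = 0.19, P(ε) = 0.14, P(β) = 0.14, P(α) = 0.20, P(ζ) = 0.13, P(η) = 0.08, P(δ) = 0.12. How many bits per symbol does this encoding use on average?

L̄ = Σ pᵢ·ℓᵢ = 0.19·4 + 0.14·3 + 0.14·3 + 0.20·4 + 0.13·2 + 0.08·2 + 0.12·3 = 3.18 bits/symbol.

3.18 bits/symbol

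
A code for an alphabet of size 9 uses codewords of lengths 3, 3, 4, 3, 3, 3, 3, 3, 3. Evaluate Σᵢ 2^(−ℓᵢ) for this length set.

With common denominator 2^4 = 16: Σ 2^(−ℓᵢ) = 2/16 + 2/16 + 1/16 + 2/16 + 2/16 + 2/16 + 2/16 + 2/16 + 2/16 = 17/16 = 1.0625.

1.0625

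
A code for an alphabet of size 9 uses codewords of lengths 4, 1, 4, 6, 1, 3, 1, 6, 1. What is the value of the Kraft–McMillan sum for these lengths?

2.28125

With common denominator 2^6 = 64: Σ 2^(−ℓᵢ) = 4/64 + 32/64 + 4/64 + 1/64 + 32/64 + 8/64 + 32/64 + 1/64 + 32/64 = 146/64 = 2.28125.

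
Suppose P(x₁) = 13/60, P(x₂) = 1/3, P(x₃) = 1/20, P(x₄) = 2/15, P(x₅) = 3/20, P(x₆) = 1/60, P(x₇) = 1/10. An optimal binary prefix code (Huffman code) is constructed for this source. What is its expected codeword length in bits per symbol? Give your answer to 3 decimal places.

Repeatedly combine the two least-probable nodes; the expected code length is the sum of the merged weights.
merge 1/60 + 1/20 → 1/15
merge 1/15 + 1/10 → 1/6
merge 2/15 + 3/20 → 17/60
merge 1/6 + 13/60 → 23/60
merge 17/60 + 1/3 → 37/60
merge 23/60 + 37/60 → 1
L = 1/15 + 1/6 + 17/60 + 23/60 + 37/60 + 1 = 151/60 ≈ 2.517 bits/symbol.

2.517 bits/symbol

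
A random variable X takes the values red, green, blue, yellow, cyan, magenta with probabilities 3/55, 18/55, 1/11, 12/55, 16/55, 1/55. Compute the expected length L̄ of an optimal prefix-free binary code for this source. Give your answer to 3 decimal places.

Repeatedly combine the two least-probable nodes; the expected code length is the sum of the merged weights.
merge 1/55 + 3/55 → 4/55
merge 4/55 + 1/11 → 9/55
merge 9/55 + 12/55 → 21/55
merge 16/55 + 18/55 → 34/55
merge 21/55 + 34/55 → 1
L = 4/55 + 9/55 + 21/55 + 34/55 + 1 = 123/55 ≈ 2.236 bits/symbol.

2.236 bits/symbol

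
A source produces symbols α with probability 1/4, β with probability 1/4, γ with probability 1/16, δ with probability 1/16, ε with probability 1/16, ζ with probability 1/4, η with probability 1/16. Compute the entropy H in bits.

Each probability is a power of 1/2, so log₂(1/p) is an integer.
H = Σ p·log₂(1/p) = 1/4·2 + 1/4·2 + 1/16·4 + 1/16·4 + 1/16·4 + 1/4·2 + 1/16·4 = 2.5 bits.

2.5 bits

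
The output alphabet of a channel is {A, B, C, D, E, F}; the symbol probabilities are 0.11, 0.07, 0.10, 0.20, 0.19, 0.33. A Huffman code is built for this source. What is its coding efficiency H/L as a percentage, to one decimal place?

Entropy H = −Σ p log₂ p ≈ 2.3985 bits.
Huffman merges: 7/100+1/10→17/100; 11/100+17/100→7/25; 19/100+1/5→39/100; 7/25+33/100→61/100; 39/100+61/100→1. L = 49/20 ≈ 2.4500.
Efficiency = H/L = 2.3985/2.4500 = 97.9%.

97.9%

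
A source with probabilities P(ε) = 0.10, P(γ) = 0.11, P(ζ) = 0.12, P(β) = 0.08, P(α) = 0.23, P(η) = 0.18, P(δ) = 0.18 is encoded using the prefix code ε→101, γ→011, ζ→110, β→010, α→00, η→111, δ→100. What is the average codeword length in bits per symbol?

L̄ = Σ pᵢ·ℓᵢ = 0.10·3 + 0.11·3 + 0.12·3 + 0.08·3 + 0.23·2 + 0.18·3 + 0.18·3 = 2.77 bits/symbol.

2.77 bits/symbol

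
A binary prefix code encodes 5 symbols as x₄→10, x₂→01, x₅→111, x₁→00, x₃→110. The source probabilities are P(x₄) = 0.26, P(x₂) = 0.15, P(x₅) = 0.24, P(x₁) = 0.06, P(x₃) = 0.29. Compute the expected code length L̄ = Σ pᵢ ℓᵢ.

2.53 bits/symbol

L̄ = Σ pᵢ·ℓᵢ = 0.26·2 + 0.15·2 + 0.24·3 + 0.06·2 + 0.29·3 = 2.53 bits/symbol.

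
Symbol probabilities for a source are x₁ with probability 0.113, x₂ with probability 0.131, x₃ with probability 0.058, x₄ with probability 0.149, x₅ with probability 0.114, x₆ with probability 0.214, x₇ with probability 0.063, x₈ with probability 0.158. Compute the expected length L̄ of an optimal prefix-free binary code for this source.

2.907 bits/symbol

Repeatedly combine the two least-probable nodes; the expected code length is the sum of the merged weights.
merge 29/500 + 63/1000 → 121/1000
merge 113/1000 + 57/500 → 227/1000
merge 121/1000 + 131/1000 → 63/250
merge 149/1000 + 79/500 → 307/1000
merge 107/500 + 227/1000 → 441/1000
merge 63/250 + 307/1000 → 559/1000
merge 441/1000 + 559/1000 → 1
L = 121/1000 + 227/1000 + 63/250 + 307/1000 + 441/1000 + 559/1000 + 1 = 2907/1000 = 2.907 bits/symbol.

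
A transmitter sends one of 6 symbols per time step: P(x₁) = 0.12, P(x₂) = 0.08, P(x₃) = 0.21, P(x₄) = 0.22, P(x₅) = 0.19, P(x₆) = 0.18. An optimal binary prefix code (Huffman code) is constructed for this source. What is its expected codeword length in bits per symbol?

Repeatedly combine the two least-probable nodes; the expected code length is the sum of the merged weights.
merge 2/25 + 3/25 → 1/5
merge 9/50 + 19/100 → 37/100
merge 1/5 + 21/100 → 41/100
merge 11/50 + 37/100 → 59/100
merge 41/100 + 59/100 → 1
L = 1/5 + 37/100 + 41/100 + 59/100 + 1 = 257/100 = 2.57 bits/symbol.

2.57 bits/symbol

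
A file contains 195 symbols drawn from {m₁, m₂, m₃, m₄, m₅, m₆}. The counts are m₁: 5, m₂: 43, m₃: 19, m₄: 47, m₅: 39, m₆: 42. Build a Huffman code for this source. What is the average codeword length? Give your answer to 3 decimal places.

Probabilities are the counts divided by 195.
Repeatedly combine the two least-probable nodes; the expected code length is the sum of the merged weights.
merge 1/39 + 19/195 → 8/65
merge 8/65 + 1/5 → 21/65
merge 14/65 + 43/195 → 17/39
merge 47/195 + 21/65 → 22/39
merge 17/39 + 22/39 → 1
L = 8/65 + 21/65 + 17/39 + 22/39 + 1 = 159/65 ≈ 2.446 bits/symbol.

2.446 bits/symbol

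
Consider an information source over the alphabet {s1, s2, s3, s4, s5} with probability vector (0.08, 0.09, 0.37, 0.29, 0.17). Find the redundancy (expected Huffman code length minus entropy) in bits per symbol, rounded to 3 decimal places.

0.053 bits

Entropy H = −Σ p log₂ p ≈ 2.0874 bits.
Huffman merges: 2/25+9/100→17/100; 17/100+17/100→17/50; 29/100+17/50→63/100; 37/100+63/100→1. L = 107/50 ≈ 2.1400.
L − H = 2.1400 − 2.0874 = 0.053 bits.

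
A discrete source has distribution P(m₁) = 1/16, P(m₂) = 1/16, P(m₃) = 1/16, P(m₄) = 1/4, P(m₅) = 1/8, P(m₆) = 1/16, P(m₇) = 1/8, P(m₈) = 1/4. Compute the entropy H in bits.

2.75 bits

Each probability is a power of 1/2, so log₂(1/p) is an integer.
H = Σ p·log₂(1/p) = 1/16·4 + 1/16·4 + 1/16·4 + 1/4·2 + 1/8·3 + 1/16·4 + 1/8·3 + 1/4·2 = 2.75 bits.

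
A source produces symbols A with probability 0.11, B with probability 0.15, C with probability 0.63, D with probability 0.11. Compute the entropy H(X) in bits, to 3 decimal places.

H = −Σ pᵢ log₂ pᵢ.
−0.11·log₂(0.11) = 0.3503
−0.15·log₂(0.15) = 0.4105
−0.63·log₂(0.63) = 0.4199
−0.11·log₂(0.11) = 0.3503
Sum ≈ 1.5311 → 1.531 bits.

1.531 bits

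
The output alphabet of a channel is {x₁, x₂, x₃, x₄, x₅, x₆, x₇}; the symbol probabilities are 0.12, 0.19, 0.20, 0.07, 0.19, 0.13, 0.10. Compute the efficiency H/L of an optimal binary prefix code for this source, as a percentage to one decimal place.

98.0%

Entropy H = −Σ p log₂ p ≈ 2.7253 bits.
Huffman merges: 7/100+1/10→17/100; 3/25+13/100→1/4; 17/100+19/100→9/25; 19/100+1/5→39/100; 1/4+9/25→61/100; 39/100+61/100→1. L = 139/50 ≈ 2.7800.
Efficiency = H/L = 2.7253/2.7800 = 98.0%.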